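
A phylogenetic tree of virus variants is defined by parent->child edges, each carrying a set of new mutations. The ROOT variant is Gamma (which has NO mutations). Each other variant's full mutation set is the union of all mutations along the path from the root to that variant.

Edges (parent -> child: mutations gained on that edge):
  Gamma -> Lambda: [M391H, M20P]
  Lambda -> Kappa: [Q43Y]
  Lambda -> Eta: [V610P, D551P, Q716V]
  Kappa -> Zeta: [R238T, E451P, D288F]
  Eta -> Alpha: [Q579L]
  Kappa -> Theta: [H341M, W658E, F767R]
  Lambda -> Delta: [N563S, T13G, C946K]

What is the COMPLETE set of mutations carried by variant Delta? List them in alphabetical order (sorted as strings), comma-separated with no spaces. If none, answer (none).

At Gamma: gained [] -> total []
At Lambda: gained ['M391H', 'M20P'] -> total ['M20P', 'M391H']
At Delta: gained ['N563S', 'T13G', 'C946K'] -> total ['C946K', 'M20P', 'M391H', 'N563S', 'T13G']

Answer: C946K,M20P,M391H,N563S,T13G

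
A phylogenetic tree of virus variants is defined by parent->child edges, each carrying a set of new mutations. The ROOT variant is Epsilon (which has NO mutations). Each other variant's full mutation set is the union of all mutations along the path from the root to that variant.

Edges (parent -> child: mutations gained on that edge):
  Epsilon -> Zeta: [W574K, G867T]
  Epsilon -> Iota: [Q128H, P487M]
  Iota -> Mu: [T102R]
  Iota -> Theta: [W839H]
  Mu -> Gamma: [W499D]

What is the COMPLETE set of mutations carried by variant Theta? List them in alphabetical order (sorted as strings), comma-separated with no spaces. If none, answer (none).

At Epsilon: gained [] -> total []
At Iota: gained ['Q128H', 'P487M'] -> total ['P487M', 'Q128H']
At Theta: gained ['W839H'] -> total ['P487M', 'Q128H', 'W839H']

Answer: P487M,Q128H,W839H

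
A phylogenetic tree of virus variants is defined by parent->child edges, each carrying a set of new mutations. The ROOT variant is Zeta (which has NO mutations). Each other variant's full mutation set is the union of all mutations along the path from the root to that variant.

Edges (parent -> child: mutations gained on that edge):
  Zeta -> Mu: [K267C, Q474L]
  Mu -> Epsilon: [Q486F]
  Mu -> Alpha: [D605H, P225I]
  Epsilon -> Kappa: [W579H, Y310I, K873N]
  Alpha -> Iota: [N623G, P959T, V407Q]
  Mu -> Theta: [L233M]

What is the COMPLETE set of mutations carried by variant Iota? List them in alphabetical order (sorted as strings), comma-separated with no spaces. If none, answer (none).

Answer: D605H,K267C,N623G,P225I,P959T,Q474L,V407Q

Derivation:
At Zeta: gained [] -> total []
At Mu: gained ['K267C', 'Q474L'] -> total ['K267C', 'Q474L']
At Alpha: gained ['D605H', 'P225I'] -> total ['D605H', 'K267C', 'P225I', 'Q474L']
At Iota: gained ['N623G', 'P959T', 'V407Q'] -> total ['D605H', 'K267C', 'N623G', 'P225I', 'P959T', 'Q474L', 'V407Q']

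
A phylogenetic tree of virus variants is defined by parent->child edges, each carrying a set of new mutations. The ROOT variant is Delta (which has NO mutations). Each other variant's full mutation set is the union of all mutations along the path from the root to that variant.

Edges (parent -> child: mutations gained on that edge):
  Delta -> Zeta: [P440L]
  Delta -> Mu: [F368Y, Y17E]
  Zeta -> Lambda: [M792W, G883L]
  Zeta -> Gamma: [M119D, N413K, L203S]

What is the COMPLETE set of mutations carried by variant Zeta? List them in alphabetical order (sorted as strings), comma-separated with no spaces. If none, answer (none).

Answer: P440L

Derivation:
At Delta: gained [] -> total []
At Zeta: gained ['P440L'] -> total ['P440L']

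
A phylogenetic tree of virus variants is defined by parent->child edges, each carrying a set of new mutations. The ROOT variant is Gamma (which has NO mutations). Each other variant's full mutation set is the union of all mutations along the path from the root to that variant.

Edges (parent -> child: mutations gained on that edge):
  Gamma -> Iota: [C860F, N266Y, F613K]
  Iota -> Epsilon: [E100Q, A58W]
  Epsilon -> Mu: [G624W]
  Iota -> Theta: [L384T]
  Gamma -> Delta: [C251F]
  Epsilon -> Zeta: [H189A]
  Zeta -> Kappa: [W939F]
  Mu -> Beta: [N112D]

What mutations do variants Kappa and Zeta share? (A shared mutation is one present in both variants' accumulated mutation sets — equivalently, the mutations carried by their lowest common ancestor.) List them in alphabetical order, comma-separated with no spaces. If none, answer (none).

Answer: A58W,C860F,E100Q,F613K,H189A,N266Y

Derivation:
Accumulating mutations along path to Kappa:
  At Gamma: gained [] -> total []
  At Iota: gained ['C860F', 'N266Y', 'F613K'] -> total ['C860F', 'F613K', 'N266Y']
  At Epsilon: gained ['E100Q', 'A58W'] -> total ['A58W', 'C860F', 'E100Q', 'F613K', 'N266Y']
  At Zeta: gained ['H189A'] -> total ['A58W', 'C860F', 'E100Q', 'F613K', 'H189A', 'N266Y']
  At Kappa: gained ['W939F'] -> total ['A58W', 'C860F', 'E100Q', 'F613K', 'H189A', 'N266Y', 'W939F']
Mutations(Kappa) = ['A58W', 'C860F', 'E100Q', 'F613K', 'H189A', 'N266Y', 'W939F']
Accumulating mutations along path to Zeta:
  At Gamma: gained [] -> total []
  At Iota: gained ['C860F', 'N266Y', 'F613K'] -> total ['C860F', 'F613K', 'N266Y']
  At Epsilon: gained ['E100Q', 'A58W'] -> total ['A58W', 'C860F', 'E100Q', 'F613K', 'N266Y']
  At Zeta: gained ['H189A'] -> total ['A58W', 'C860F', 'E100Q', 'F613K', 'H189A', 'N266Y']
Mutations(Zeta) = ['A58W', 'C860F', 'E100Q', 'F613K', 'H189A', 'N266Y']
Intersection: ['A58W', 'C860F', 'E100Q', 'F613K', 'H189A', 'N266Y', 'W939F'] ∩ ['A58W', 'C860F', 'E100Q', 'F613K', 'H189A', 'N266Y'] = ['A58W', 'C860F', 'E100Q', 'F613K', 'H189A', 'N266Y']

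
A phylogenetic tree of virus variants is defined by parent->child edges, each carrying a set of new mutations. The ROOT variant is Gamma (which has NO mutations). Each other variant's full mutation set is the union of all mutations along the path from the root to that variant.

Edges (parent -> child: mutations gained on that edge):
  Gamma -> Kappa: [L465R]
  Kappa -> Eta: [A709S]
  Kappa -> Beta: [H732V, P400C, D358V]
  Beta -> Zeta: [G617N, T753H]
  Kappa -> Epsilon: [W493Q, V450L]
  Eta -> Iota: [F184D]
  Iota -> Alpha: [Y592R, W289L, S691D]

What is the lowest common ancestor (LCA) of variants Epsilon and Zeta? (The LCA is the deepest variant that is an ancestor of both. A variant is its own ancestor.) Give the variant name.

Answer: Kappa

Derivation:
Path from root to Epsilon: Gamma -> Kappa -> Epsilon
  ancestors of Epsilon: {Gamma, Kappa, Epsilon}
Path from root to Zeta: Gamma -> Kappa -> Beta -> Zeta
  ancestors of Zeta: {Gamma, Kappa, Beta, Zeta}
Common ancestors: {Gamma, Kappa}
Walk up from Zeta: Zeta (not in ancestors of Epsilon), Beta (not in ancestors of Epsilon), Kappa (in ancestors of Epsilon), Gamma (in ancestors of Epsilon)
Deepest common ancestor (LCA) = Kappa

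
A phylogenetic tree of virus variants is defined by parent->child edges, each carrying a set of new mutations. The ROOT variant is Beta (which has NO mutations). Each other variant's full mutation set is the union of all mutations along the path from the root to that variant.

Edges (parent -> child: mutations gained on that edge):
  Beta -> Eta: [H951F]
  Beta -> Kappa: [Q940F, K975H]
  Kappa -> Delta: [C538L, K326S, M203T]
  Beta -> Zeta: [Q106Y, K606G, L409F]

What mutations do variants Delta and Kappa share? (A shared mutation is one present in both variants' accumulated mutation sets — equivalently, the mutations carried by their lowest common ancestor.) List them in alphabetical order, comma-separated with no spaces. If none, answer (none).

Answer: K975H,Q940F

Derivation:
Accumulating mutations along path to Delta:
  At Beta: gained [] -> total []
  At Kappa: gained ['Q940F', 'K975H'] -> total ['K975H', 'Q940F']
  At Delta: gained ['C538L', 'K326S', 'M203T'] -> total ['C538L', 'K326S', 'K975H', 'M203T', 'Q940F']
Mutations(Delta) = ['C538L', 'K326S', 'K975H', 'M203T', 'Q940F']
Accumulating mutations along path to Kappa:
  At Beta: gained [] -> total []
  At Kappa: gained ['Q940F', 'K975H'] -> total ['K975H', 'Q940F']
Mutations(Kappa) = ['K975H', 'Q940F']
Intersection: ['C538L', 'K326S', 'K975H', 'M203T', 'Q940F'] ∩ ['K975H', 'Q940F'] = ['K975H', 'Q940F']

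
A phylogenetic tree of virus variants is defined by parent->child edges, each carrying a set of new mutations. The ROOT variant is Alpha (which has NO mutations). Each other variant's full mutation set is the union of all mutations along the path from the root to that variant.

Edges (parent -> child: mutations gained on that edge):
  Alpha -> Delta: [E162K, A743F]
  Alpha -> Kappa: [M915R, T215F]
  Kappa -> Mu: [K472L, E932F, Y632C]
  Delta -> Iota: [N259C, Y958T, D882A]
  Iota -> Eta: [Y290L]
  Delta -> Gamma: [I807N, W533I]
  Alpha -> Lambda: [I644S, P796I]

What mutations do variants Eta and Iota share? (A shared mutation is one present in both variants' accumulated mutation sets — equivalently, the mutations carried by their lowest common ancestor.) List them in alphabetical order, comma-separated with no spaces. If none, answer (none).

Accumulating mutations along path to Eta:
  At Alpha: gained [] -> total []
  At Delta: gained ['E162K', 'A743F'] -> total ['A743F', 'E162K']
  At Iota: gained ['N259C', 'Y958T', 'D882A'] -> total ['A743F', 'D882A', 'E162K', 'N259C', 'Y958T']
  At Eta: gained ['Y290L'] -> total ['A743F', 'D882A', 'E162K', 'N259C', 'Y290L', 'Y958T']
Mutations(Eta) = ['A743F', 'D882A', 'E162K', 'N259C', 'Y290L', 'Y958T']
Accumulating mutations along path to Iota:
  At Alpha: gained [] -> total []
  At Delta: gained ['E162K', 'A743F'] -> total ['A743F', 'E162K']
  At Iota: gained ['N259C', 'Y958T', 'D882A'] -> total ['A743F', 'D882A', 'E162K', 'N259C', 'Y958T']
Mutations(Iota) = ['A743F', 'D882A', 'E162K', 'N259C', 'Y958T']
Intersection: ['A743F', 'D882A', 'E162K', 'N259C', 'Y290L', 'Y958T'] ∩ ['A743F', 'D882A', 'E162K', 'N259C', 'Y958T'] = ['A743F', 'D882A', 'E162K', 'N259C', 'Y958T']

Answer: A743F,D882A,E162K,N259C,Y958T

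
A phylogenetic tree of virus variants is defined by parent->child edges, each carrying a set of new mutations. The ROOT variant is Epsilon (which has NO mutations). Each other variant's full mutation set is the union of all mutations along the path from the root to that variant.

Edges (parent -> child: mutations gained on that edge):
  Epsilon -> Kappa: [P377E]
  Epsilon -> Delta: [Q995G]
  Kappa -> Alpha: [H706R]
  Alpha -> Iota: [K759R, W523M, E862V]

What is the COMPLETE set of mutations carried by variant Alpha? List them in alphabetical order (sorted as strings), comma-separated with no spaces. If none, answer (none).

At Epsilon: gained [] -> total []
At Kappa: gained ['P377E'] -> total ['P377E']
At Alpha: gained ['H706R'] -> total ['H706R', 'P377E']

Answer: H706R,P377E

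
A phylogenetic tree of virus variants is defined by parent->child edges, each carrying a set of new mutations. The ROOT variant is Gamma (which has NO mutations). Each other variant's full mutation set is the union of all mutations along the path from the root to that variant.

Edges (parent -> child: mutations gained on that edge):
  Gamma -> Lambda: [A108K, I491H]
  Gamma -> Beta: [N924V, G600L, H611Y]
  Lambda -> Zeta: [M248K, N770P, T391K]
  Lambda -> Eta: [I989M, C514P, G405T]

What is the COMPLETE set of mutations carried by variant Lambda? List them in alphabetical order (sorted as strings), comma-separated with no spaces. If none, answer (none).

At Gamma: gained [] -> total []
At Lambda: gained ['A108K', 'I491H'] -> total ['A108K', 'I491H']

Answer: A108K,I491H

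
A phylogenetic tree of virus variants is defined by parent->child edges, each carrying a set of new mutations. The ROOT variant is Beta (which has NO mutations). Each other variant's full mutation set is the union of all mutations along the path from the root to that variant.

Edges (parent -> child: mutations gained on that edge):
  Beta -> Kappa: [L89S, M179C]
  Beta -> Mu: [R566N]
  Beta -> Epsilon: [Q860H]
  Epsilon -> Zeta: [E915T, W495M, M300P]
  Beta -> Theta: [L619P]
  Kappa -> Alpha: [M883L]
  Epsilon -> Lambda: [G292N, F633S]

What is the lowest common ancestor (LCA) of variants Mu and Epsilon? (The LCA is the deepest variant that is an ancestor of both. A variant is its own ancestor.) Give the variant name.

Answer: Beta

Derivation:
Path from root to Mu: Beta -> Mu
  ancestors of Mu: {Beta, Mu}
Path from root to Epsilon: Beta -> Epsilon
  ancestors of Epsilon: {Beta, Epsilon}
Common ancestors: {Beta}
Walk up from Epsilon: Epsilon (not in ancestors of Mu), Beta (in ancestors of Mu)
Deepest common ancestor (LCA) = Beta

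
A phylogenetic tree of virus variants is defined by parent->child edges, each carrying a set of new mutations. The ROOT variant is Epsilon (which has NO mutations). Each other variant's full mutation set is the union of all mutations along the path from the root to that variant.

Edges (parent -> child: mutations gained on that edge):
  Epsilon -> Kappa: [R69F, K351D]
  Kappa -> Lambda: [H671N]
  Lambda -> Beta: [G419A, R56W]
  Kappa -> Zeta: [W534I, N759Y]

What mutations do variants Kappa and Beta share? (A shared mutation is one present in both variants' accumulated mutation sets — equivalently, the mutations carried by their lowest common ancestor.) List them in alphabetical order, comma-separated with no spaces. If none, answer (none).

Answer: K351D,R69F

Derivation:
Accumulating mutations along path to Kappa:
  At Epsilon: gained [] -> total []
  At Kappa: gained ['R69F', 'K351D'] -> total ['K351D', 'R69F']
Mutations(Kappa) = ['K351D', 'R69F']
Accumulating mutations along path to Beta:
  At Epsilon: gained [] -> total []
  At Kappa: gained ['R69F', 'K351D'] -> total ['K351D', 'R69F']
  At Lambda: gained ['H671N'] -> total ['H671N', 'K351D', 'R69F']
  At Beta: gained ['G419A', 'R56W'] -> total ['G419A', 'H671N', 'K351D', 'R56W', 'R69F']
Mutations(Beta) = ['G419A', 'H671N', 'K351D', 'R56W', 'R69F']
Intersection: ['K351D', 'R69F'] ∩ ['G419A', 'H671N', 'K351D', 'R56W', 'R69F'] = ['K351D', 'R69F']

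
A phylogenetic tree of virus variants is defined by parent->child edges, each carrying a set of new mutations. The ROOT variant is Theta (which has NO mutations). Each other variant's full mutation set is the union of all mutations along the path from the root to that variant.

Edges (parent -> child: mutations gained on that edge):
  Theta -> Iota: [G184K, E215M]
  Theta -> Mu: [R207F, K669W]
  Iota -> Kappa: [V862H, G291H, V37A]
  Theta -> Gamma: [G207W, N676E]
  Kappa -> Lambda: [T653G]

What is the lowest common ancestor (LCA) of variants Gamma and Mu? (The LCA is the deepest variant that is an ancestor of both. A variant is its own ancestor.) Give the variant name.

Path from root to Gamma: Theta -> Gamma
  ancestors of Gamma: {Theta, Gamma}
Path from root to Mu: Theta -> Mu
  ancestors of Mu: {Theta, Mu}
Common ancestors: {Theta}
Walk up from Mu: Mu (not in ancestors of Gamma), Theta (in ancestors of Gamma)
Deepest common ancestor (LCA) = Theta

Answer: Theta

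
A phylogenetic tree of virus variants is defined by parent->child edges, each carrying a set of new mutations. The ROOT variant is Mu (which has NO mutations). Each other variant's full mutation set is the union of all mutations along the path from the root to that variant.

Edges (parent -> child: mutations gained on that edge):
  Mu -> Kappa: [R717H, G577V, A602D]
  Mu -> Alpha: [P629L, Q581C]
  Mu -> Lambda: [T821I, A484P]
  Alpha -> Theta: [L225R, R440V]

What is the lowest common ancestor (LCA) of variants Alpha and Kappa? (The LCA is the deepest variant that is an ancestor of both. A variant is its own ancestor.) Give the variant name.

Answer: Mu

Derivation:
Path from root to Alpha: Mu -> Alpha
  ancestors of Alpha: {Mu, Alpha}
Path from root to Kappa: Mu -> Kappa
  ancestors of Kappa: {Mu, Kappa}
Common ancestors: {Mu}
Walk up from Kappa: Kappa (not in ancestors of Alpha), Mu (in ancestors of Alpha)
Deepest common ancestor (LCA) = Mu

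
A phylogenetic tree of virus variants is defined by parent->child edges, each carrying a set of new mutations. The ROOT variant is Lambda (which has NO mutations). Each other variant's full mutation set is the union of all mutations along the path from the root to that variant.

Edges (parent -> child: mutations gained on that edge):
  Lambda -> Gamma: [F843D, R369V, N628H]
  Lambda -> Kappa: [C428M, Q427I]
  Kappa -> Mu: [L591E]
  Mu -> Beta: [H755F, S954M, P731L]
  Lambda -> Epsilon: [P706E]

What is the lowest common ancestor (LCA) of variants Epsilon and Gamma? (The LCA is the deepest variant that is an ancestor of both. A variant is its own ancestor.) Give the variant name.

Path from root to Epsilon: Lambda -> Epsilon
  ancestors of Epsilon: {Lambda, Epsilon}
Path from root to Gamma: Lambda -> Gamma
  ancestors of Gamma: {Lambda, Gamma}
Common ancestors: {Lambda}
Walk up from Gamma: Gamma (not in ancestors of Epsilon), Lambda (in ancestors of Epsilon)
Deepest common ancestor (LCA) = Lambda

Answer: Lambda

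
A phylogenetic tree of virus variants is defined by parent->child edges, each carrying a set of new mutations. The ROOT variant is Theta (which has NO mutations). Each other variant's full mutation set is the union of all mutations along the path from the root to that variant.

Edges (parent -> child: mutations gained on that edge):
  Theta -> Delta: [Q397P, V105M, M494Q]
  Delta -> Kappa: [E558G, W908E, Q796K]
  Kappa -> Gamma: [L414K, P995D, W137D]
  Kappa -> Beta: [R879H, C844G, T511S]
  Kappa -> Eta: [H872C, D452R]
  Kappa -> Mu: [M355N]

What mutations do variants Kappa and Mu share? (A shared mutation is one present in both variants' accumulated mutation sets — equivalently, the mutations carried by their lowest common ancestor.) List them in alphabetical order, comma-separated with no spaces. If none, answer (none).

Answer: E558G,M494Q,Q397P,Q796K,V105M,W908E

Derivation:
Accumulating mutations along path to Kappa:
  At Theta: gained [] -> total []
  At Delta: gained ['Q397P', 'V105M', 'M494Q'] -> total ['M494Q', 'Q397P', 'V105M']
  At Kappa: gained ['E558G', 'W908E', 'Q796K'] -> total ['E558G', 'M494Q', 'Q397P', 'Q796K', 'V105M', 'W908E']
Mutations(Kappa) = ['E558G', 'M494Q', 'Q397P', 'Q796K', 'V105M', 'W908E']
Accumulating mutations along path to Mu:
  At Theta: gained [] -> total []
  At Delta: gained ['Q397P', 'V105M', 'M494Q'] -> total ['M494Q', 'Q397P', 'V105M']
  At Kappa: gained ['E558G', 'W908E', 'Q796K'] -> total ['E558G', 'M494Q', 'Q397P', 'Q796K', 'V105M', 'W908E']
  At Mu: gained ['M355N'] -> total ['E558G', 'M355N', 'M494Q', 'Q397P', 'Q796K', 'V105M', 'W908E']
Mutations(Mu) = ['E558G', 'M355N', 'M494Q', 'Q397P', 'Q796K', 'V105M', 'W908E']
Intersection: ['E558G', 'M494Q', 'Q397P', 'Q796K', 'V105M', 'W908E'] ∩ ['E558G', 'M355N', 'M494Q', 'Q397P', 'Q796K', 'V105M', 'W908E'] = ['E558G', 'M494Q', 'Q397P', 'Q796K', 'V105M', 'W908E']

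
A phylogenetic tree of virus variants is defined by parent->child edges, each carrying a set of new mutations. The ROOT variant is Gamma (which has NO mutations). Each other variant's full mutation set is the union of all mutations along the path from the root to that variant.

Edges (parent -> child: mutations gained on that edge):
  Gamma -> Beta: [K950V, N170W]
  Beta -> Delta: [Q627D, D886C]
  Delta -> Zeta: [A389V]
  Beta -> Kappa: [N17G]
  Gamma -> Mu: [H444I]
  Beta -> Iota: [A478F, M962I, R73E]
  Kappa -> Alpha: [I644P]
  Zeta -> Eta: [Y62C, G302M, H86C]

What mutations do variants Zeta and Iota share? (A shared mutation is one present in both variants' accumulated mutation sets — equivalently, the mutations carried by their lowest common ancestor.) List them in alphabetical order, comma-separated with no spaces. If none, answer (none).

Accumulating mutations along path to Zeta:
  At Gamma: gained [] -> total []
  At Beta: gained ['K950V', 'N170W'] -> total ['K950V', 'N170W']
  At Delta: gained ['Q627D', 'D886C'] -> total ['D886C', 'K950V', 'N170W', 'Q627D']
  At Zeta: gained ['A389V'] -> total ['A389V', 'D886C', 'K950V', 'N170W', 'Q627D']
Mutations(Zeta) = ['A389V', 'D886C', 'K950V', 'N170W', 'Q627D']
Accumulating mutations along path to Iota:
  At Gamma: gained [] -> total []
  At Beta: gained ['K950V', 'N170W'] -> total ['K950V', 'N170W']
  At Iota: gained ['A478F', 'M962I', 'R73E'] -> total ['A478F', 'K950V', 'M962I', 'N170W', 'R73E']
Mutations(Iota) = ['A478F', 'K950V', 'M962I', 'N170W', 'R73E']
Intersection: ['A389V', 'D886C', 'K950V', 'N170W', 'Q627D'] ∩ ['A478F', 'K950V', 'M962I', 'N170W', 'R73E'] = ['K950V', 'N170W']

Answer: K950V,N170W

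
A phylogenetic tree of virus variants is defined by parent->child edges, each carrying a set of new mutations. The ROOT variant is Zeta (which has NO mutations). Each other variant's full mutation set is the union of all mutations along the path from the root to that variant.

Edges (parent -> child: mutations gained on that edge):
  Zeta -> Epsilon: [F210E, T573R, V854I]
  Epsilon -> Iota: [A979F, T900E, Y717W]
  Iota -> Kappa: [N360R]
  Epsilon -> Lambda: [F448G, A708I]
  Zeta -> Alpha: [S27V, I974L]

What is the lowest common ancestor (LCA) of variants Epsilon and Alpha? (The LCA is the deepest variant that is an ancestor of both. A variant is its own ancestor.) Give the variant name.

Answer: Zeta

Derivation:
Path from root to Epsilon: Zeta -> Epsilon
  ancestors of Epsilon: {Zeta, Epsilon}
Path from root to Alpha: Zeta -> Alpha
  ancestors of Alpha: {Zeta, Alpha}
Common ancestors: {Zeta}
Walk up from Alpha: Alpha (not in ancestors of Epsilon), Zeta (in ancestors of Epsilon)
Deepest common ancestor (LCA) = Zeta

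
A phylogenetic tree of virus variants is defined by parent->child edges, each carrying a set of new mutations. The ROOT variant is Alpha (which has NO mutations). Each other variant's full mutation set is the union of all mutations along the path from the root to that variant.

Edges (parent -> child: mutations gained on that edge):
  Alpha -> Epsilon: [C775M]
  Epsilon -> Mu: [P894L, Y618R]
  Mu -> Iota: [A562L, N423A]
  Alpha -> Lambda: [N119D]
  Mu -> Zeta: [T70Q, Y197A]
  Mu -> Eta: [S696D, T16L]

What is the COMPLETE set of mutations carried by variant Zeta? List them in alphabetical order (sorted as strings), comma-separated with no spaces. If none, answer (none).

Answer: C775M,P894L,T70Q,Y197A,Y618R

Derivation:
At Alpha: gained [] -> total []
At Epsilon: gained ['C775M'] -> total ['C775M']
At Mu: gained ['P894L', 'Y618R'] -> total ['C775M', 'P894L', 'Y618R']
At Zeta: gained ['T70Q', 'Y197A'] -> total ['C775M', 'P894L', 'T70Q', 'Y197A', 'Y618R']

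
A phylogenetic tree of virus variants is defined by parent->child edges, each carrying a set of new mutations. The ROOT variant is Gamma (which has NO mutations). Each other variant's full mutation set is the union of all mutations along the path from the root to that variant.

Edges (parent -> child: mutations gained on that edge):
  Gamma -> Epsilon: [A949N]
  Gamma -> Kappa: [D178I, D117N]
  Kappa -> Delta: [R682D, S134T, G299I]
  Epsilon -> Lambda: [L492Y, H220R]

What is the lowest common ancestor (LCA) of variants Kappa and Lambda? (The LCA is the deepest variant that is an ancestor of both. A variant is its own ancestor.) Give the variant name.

Answer: Gamma

Derivation:
Path from root to Kappa: Gamma -> Kappa
  ancestors of Kappa: {Gamma, Kappa}
Path from root to Lambda: Gamma -> Epsilon -> Lambda
  ancestors of Lambda: {Gamma, Epsilon, Lambda}
Common ancestors: {Gamma}
Walk up from Lambda: Lambda (not in ancestors of Kappa), Epsilon (not in ancestors of Kappa), Gamma (in ancestors of Kappa)
Deepest common ancestor (LCA) = Gamma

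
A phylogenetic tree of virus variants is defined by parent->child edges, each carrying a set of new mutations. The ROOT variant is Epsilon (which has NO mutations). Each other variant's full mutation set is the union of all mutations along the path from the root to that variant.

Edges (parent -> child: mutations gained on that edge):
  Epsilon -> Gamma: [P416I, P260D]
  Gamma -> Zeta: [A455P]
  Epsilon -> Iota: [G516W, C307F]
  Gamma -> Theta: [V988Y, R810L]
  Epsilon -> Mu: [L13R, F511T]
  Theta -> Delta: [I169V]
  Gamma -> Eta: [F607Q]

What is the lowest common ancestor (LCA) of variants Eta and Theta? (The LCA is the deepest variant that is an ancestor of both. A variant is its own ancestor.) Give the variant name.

Path from root to Eta: Epsilon -> Gamma -> Eta
  ancestors of Eta: {Epsilon, Gamma, Eta}
Path from root to Theta: Epsilon -> Gamma -> Theta
  ancestors of Theta: {Epsilon, Gamma, Theta}
Common ancestors: {Epsilon, Gamma}
Walk up from Theta: Theta (not in ancestors of Eta), Gamma (in ancestors of Eta), Epsilon (in ancestors of Eta)
Deepest common ancestor (LCA) = Gamma

Answer: Gamma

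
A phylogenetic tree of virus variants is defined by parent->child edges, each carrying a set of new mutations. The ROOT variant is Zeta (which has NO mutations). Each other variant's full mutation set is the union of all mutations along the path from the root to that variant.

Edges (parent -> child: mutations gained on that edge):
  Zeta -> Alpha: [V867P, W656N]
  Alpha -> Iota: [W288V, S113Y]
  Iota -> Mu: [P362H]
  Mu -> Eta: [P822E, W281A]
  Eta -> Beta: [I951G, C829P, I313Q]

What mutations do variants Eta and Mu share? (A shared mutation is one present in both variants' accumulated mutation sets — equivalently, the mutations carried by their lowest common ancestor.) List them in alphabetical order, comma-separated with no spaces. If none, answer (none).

Accumulating mutations along path to Eta:
  At Zeta: gained [] -> total []
  At Alpha: gained ['V867P', 'W656N'] -> total ['V867P', 'W656N']
  At Iota: gained ['W288V', 'S113Y'] -> total ['S113Y', 'V867P', 'W288V', 'W656N']
  At Mu: gained ['P362H'] -> total ['P362H', 'S113Y', 'V867P', 'W288V', 'W656N']
  At Eta: gained ['P822E', 'W281A'] -> total ['P362H', 'P822E', 'S113Y', 'V867P', 'W281A', 'W288V', 'W656N']
Mutations(Eta) = ['P362H', 'P822E', 'S113Y', 'V867P', 'W281A', 'W288V', 'W656N']
Accumulating mutations along path to Mu:
  At Zeta: gained [] -> total []
  At Alpha: gained ['V867P', 'W656N'] -> total ['V867P', 'W656N']
  At Iota: gained ['W288V', 'S113Y'] -> total ['S113Y', 'V867P', 'W288V', 'W656N']
  At Mu: gained ['P362H'] -> total ['P362H', 'S113Y', 'V867P', 'W288V', 'W656N']
Mutations(Mu) = ['P362H', 'S113Y', 'V867P', 'W288V', 'W656N']
Intersection: ['P362H', 'P822E', 'S113Y', 'V867P', 'W281A', 'W288V', 'W656N'] ∩ ['P362H', 'S113Y', 'V867P', 'W288V', 'W656N'] = ['P362H', 'S113Y', 'V867P', 'W288V', 'W656N']

Answer: P362H,S113Y,V867P,W288V,W656N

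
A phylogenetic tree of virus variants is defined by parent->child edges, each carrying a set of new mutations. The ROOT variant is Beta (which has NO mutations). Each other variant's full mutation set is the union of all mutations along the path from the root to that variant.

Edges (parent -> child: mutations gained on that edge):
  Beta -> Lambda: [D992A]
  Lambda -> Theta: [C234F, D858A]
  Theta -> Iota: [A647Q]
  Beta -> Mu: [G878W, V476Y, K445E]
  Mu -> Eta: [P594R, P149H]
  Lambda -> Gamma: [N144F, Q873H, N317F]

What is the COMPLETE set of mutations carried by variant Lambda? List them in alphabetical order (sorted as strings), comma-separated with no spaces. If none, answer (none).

At Beta: gained [] -> total []
At Lambda: gained ['D992A'] -> total ['D992A']

Answer: D992A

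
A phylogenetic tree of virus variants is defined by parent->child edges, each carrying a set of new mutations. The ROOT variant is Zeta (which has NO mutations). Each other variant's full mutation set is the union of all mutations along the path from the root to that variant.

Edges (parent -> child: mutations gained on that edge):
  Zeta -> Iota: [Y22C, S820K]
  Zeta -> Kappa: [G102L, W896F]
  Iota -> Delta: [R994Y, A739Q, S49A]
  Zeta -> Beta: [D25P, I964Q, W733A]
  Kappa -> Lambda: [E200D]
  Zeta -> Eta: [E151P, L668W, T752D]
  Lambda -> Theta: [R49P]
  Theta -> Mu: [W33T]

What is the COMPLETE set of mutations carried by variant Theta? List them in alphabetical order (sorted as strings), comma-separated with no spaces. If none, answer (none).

Answer: E200D,G102L,R49P,W896F

Derivation:
At Zeta: gained [] -> total []
At Kappa: gained ['G102L', 'W896F'] -> total ['G102L', 'W896F']
At Lambda: gained ['E200D'] -> total ['E200D', 'G102L', 'W896F']
At Theta: gained ['R49P'] -> total ['E200D', 'G102L', 'R49P', 'W896F']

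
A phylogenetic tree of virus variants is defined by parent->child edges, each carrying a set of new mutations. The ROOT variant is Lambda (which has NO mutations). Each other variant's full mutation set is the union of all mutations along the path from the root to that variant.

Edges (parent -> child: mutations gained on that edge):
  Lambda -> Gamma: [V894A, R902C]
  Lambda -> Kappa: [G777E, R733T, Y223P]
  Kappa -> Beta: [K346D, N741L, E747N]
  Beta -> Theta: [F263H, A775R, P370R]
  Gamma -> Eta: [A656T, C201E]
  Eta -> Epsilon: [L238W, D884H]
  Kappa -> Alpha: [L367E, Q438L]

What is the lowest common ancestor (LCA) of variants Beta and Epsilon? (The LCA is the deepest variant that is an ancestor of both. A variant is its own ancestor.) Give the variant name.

Answer: Lambda

Derivation:
Path from root to Beta: Lambda -> Kappa -> Beta
  ancestors of Beta: {Lambda, Kappa, Beta}
Path from root to Epsilon: Lambda -> Gamma -> Eta -> Epsilon
  ancestors of Epsilon: {Lambda, Gamma, Eta, Epsilon}
Common ancestors: {Lambda}
Walk up from Epsilon: Epsilon (not in ancestors of Beta), Eta (not in ancestors of Beta), Gamma (not in ancestors of Beta), Lambda (in ancestors of Beta)
Deepest common ancestor (LCA) = Lambda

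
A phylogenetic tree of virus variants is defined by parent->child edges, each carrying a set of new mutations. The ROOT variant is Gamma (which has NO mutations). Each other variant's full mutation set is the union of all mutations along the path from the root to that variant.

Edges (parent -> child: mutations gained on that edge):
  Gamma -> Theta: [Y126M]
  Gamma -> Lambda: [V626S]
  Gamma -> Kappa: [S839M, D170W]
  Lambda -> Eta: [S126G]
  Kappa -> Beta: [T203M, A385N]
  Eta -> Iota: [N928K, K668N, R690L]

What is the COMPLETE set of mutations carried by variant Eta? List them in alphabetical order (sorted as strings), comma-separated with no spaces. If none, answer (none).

At Gamma: gained [] -> total []
At Lambda: gained ['V626S'] -> total ['V626S']
At Eta: gained ['S126G'] -> total ['S126G', 'V626S']

Answer: S126G,V626S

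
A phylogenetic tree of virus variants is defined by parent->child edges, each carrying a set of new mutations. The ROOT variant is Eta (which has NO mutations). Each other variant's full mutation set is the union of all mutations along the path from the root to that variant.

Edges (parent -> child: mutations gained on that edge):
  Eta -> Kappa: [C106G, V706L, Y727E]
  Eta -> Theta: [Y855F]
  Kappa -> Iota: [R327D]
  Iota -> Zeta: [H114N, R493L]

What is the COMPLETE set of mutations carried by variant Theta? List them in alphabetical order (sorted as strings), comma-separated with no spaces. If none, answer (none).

Answer: Y855F

Derivation:
At Eta: gained [] -> total []
At Theta: gained ['Y855F'] -> total ['Y855F']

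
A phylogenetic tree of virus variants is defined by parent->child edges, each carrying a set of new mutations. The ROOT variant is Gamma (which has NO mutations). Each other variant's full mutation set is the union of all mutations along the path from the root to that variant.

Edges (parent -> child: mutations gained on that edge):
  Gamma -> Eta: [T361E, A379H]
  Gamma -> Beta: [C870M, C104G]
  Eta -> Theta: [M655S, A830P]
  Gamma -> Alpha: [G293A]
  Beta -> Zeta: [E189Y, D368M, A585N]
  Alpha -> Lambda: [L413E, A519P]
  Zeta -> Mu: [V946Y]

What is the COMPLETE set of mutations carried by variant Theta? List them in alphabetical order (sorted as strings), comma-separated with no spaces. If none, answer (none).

Answer: A379H,A830P,M655S,T361E

Derivation:
At Gamma: gained [] -> total []
At Eta: gained ['T361E', 'A379H'] -> total ['A379H', 'T361E']
At Theta: gained ['M655S', 'A830P'] -> total ['A379H', 'A830P', 'M655S', 'T361E']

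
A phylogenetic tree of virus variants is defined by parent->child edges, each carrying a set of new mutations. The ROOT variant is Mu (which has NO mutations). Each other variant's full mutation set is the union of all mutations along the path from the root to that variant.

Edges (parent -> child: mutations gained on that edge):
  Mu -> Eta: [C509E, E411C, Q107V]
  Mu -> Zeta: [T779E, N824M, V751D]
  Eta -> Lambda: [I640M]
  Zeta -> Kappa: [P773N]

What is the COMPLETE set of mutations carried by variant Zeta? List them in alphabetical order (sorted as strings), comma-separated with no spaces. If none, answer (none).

At Mu: gained [] -> total []
At Zeta: gained ['T779E', 'N824M', 'V751D'] -> total ['N824M', 'T779E', 'V751D']

Answer: N824M,T779E,V751D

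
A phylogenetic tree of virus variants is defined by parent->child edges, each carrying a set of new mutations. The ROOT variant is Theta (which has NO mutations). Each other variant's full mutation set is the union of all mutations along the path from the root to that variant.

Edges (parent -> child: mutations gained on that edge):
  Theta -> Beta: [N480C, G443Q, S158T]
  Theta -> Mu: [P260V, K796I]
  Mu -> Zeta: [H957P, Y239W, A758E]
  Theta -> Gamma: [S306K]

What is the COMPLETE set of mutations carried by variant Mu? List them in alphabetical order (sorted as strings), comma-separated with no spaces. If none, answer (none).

At Theta: gained [] -> total []
At Mu: gained ['P260V', 'K796I'] -> total ['K796I', 'P260V']

Answer: K796I,P260V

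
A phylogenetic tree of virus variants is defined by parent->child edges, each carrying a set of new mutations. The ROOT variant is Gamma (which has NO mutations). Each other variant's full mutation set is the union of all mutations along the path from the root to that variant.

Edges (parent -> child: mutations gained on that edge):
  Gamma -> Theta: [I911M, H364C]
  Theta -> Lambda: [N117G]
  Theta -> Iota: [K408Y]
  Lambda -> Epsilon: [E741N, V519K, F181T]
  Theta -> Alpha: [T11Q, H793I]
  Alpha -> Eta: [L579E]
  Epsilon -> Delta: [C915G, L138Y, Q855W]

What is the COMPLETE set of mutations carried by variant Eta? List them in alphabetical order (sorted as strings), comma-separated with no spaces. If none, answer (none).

At Gamma: gained [] -> total []
At Theta: gained ['I911M', 'H364C'] -> total ['H364C', 'I911M']
At Alpha: gained ['T11Q', 'H793I'] -> total ['H364C', 'H793I', 'I911M', 'T11Q']
At Eta: gained ['L579E'] -> total ['H364C', 'H793I', 'I911M', 'L579E', 'T11Q']

Answer: H364C,H793I,I911M,L579E,T11Q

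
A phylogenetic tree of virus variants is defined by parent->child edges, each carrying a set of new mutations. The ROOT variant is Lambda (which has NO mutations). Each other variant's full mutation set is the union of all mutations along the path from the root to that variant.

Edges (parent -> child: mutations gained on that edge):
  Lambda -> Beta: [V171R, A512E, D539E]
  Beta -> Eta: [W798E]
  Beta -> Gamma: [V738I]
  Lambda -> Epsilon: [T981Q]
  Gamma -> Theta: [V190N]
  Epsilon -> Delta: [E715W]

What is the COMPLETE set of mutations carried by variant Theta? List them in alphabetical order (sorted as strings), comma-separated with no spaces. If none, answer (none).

At Lambda: gained [] -> total []
At Beta: gained ['V171R', 'A512E', 'D539E'] -> total ['A512E', 'D539E', 'V171R']
At Gamma: gained ['V738I'] -> total ['A512E', 'D539E', 'V171R', 'V738I']
At Theta: gained ['V190N'] -> total ['A512E', 'D539E', 'V171R', 'V190N', 'V738I']

Answer: A512E,D539E,V171R,V190N,V738I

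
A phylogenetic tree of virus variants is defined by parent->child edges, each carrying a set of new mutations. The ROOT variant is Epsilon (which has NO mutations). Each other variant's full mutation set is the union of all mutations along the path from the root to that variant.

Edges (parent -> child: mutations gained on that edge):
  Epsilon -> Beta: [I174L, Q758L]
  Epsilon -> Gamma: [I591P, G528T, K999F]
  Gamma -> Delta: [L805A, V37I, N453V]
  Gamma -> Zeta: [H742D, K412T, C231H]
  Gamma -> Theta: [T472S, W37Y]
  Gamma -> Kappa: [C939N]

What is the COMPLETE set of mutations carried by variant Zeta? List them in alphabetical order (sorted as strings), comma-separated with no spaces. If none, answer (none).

At Epsilon: gained [] -> total []
At Gamma: gained ['I591P', 'G528T', 'K999F'] -> total ['G528T', 'I591P', 'K999F']
At Zeta: gained ['H742D', 'K412T', 'C231H'] -> total ['C231H', 'G528T', 'H742D', 'I591P', 'K412T', 'K999F']

Answer: C231H,G528T,H742D,I591P,K412T,K999F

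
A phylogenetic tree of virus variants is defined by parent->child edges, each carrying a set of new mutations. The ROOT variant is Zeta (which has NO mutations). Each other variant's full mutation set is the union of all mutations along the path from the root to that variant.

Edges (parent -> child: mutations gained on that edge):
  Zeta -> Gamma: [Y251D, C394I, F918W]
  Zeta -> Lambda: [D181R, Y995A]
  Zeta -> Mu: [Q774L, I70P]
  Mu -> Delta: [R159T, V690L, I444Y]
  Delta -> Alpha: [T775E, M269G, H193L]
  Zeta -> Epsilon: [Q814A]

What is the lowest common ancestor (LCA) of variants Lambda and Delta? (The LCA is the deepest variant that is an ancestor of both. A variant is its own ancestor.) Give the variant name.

Path from root to Lambda: Zeta -> Lambda
  ancestors of Lambda: {Zeta, Lambda}
Path from root to Delta: Zeta -> Mu -> Delta
  ancestors of Delta: {Zeta, Mu, Delta}
Common ancestors: {Zeta}
Walk up from Delta: Delta (not in ancestors of Lambda), Mu (not in ancestors of Lambda), Zeta (in ancestors of Lambda)
Deepest common ancestor (LCA) = Zeta

Answer: Zeta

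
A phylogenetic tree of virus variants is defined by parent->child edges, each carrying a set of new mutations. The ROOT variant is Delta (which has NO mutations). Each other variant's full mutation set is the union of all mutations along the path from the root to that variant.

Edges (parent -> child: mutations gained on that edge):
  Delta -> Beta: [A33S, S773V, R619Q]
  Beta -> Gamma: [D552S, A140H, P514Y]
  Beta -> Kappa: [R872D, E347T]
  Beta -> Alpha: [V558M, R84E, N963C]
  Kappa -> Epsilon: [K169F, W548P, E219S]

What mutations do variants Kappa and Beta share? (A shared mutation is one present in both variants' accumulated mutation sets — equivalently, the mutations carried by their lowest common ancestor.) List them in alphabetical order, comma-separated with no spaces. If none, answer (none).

Answer: A33S,R619Q,S773V

Derivation:
Accumulating mutations along path to Kappa:
  At Delta: gained [] -> total []
  At Beta: gained ['A33S', 'S773V', 'R619Q'] -> total ['A33S', 'R619Q', 'S773V']
  At Kappa: gained ['R872D', 'E347T'] -> total ['A33S', 'E347T', 'R619Q', 'R872D', 'S773V']
Mutations(Kappa) = ['A33S', 'E347T', 'R619Q', 'R872D', 'S773V']
Accumulating mutations along path to Beta:
  At Delta: gained [] -> total []
  At Beta: gained ['A33S', 'S773V', 'R619Q'] -> total ['A33S', 'R619Q', 'S773V']
Mutations(Beta) = ['A33S', 'R619Q', 'S773V']
Intersection: ['A33S', 'E347T', 'R619Q', 'R872D', 'S773V'] ∩ ['A33S', 'R619Q', 'S773V'] = ['A33S', 'R619Q', 'S773V']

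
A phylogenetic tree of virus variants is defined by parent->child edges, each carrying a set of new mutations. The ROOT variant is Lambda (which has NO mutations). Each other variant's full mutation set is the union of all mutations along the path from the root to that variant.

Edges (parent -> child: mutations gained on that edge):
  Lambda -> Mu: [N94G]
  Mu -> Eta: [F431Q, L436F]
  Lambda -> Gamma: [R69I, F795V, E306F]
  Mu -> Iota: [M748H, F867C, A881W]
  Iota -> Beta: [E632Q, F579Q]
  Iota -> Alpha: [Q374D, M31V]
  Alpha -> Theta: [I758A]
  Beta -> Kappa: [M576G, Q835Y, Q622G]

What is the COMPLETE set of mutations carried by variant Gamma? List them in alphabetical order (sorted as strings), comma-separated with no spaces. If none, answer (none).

Answer: E306F,F795V,R69I

Derivation:
At Lambda: gained [] -> total []
At Gamma: gained ['R69I', 'F795V', 'E306F'] -> total ['E306F', 'F795V', 'R69I']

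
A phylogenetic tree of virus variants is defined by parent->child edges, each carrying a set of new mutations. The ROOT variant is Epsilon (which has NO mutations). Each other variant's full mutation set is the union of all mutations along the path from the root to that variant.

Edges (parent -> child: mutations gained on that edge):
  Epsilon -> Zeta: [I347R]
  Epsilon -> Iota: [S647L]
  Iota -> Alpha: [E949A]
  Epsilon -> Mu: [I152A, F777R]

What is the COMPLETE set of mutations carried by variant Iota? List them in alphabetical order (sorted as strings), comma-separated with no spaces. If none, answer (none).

At Epsilon: gained [] -> total []
At Iota: gained ['S647L'] -> total ['S647L']

Answer: S647L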